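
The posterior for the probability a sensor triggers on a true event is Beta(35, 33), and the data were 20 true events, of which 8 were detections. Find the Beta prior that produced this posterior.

Beta is conjugate to the binomial likelihood: posterior = Beta(α+s, β+f).
Subtract the data counts: 35−8=27, 33−12=21.

Beta(27, 21)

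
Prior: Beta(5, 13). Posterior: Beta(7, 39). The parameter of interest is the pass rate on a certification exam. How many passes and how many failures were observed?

2 passes and 26 failures

A Beta(a, b) prior with s successes and f failures in binomial data gives a Beta(a+s, b+f) posterior.
Match parameters: s=7−5=2, f=39−13=26.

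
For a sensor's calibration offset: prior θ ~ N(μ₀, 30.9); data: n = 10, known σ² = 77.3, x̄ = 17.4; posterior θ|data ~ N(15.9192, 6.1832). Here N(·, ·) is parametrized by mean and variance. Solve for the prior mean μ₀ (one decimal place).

μ₀ = 10.0

The posterior mean is a precision-weighted average: μ_n = (τ₀μ₀ + τ_data·x̄)/(τ₀+τ_data), with τ₀=1/σ₀² and τ_data=n/σ².
Here τ₀ = 1/30.9 = 0.032362 and τ_data = 10/77.3 = 0.129366, so τ_n = 0.161728.
Rearranging for μ₀: μ₀ = (μ_n·τ_n − τ_data·x̄)/τ₀ = (15.9192·0.161728 − 0.129366·17.4) / 0.032362 = 0.323612/0.032362 ≈ 10.0.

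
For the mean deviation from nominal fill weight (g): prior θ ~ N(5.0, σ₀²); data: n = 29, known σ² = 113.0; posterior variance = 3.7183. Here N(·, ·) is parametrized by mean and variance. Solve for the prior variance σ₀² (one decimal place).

σ₀² = 81.3

For the Normal–Normal model with known σ², precisions add: τ_n = τ₀ + n/σ².
So 1/σ₀² = 1/3.7183 − 29/113.0 = 0.268940 − 0.256637 = 0.012303.
Hence σ₀² = 1/0.012303 ≈ 81.3.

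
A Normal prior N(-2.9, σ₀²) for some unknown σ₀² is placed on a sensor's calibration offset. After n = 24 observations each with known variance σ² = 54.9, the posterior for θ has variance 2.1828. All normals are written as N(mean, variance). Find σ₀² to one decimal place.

σ₀² = 47.7

Posterior precision equals prior precision plus data precision: 1/σ_n² = 1/σ₀² + n/σ².
So 1/σ₀² = 1/2.1828 − 24/54.9 = 0.458127 − 0.437158 = 0.020969.
Hence σ₀² = 1/0.020969 ≈ 47.7.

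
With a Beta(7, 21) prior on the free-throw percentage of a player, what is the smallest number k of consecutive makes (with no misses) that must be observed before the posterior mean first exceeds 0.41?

After k makes and 0 misses the posterior is Beta(7+k, 21), with mean (7+k)/(7+21+k).
Set (7+k)/(28+k) > 0.41 and solve: k > (0.41·28 − 7)/(1 − 0.41) = 7.593.
The smallest integer exceeding 7.593 is 8, and checking k=8: (15)/(36) = 0.4167 > 0.41.

k = 8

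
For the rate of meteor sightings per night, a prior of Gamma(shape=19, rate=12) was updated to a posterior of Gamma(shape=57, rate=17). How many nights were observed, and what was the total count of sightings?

n = 5 nights with total 38 sightings

A Gamma(α, β) prior (rate parametrization) on a Poisson rate with n observations summing to S gives posterior Gamma(α+S, β+n).
Matching: Σxᵢ = 57 − 19 = 38 and n = 17 − 12 = 5.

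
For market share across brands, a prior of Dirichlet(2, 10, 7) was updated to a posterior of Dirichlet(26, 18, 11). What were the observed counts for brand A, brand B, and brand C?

counts (24, 8, 4)

For a Dirichlet(α) prior with multinomial counts c, the posterior is Dirichlet(α + c) componentwise.
Counts are posterior − prior componentwise: 26−2=24, 18−10=8, 11−7=4.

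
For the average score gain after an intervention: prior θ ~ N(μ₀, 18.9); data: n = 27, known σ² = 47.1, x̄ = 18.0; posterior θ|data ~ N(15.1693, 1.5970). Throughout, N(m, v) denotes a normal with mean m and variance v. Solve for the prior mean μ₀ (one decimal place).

μ₀ = -15.5

With known observation variance, the Normal–Normal posterior has precision τ_n = τ₀ + n/σ² and mean μ_n = (τ₀μ₀ + (n/σ²)x̄)/τ_n.
Here τ₀ = 1/18.9 = 0.052910 and τ_data = 27/47.1 = 0.573248, so τ_n = 0.626158.
Rearranging for μ₀: μ₀ = (μ_n·τ_n − τ_data·x̄)/τ₀ = (15.1693·0.626158 − 0.573248·18.0) / 0.052910 = -0.820085/0.052910 ≈ -15.5.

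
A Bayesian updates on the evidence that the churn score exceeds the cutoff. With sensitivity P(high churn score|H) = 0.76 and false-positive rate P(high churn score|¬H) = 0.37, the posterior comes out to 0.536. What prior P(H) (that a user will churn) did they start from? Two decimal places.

P(H) = 0.36

Bayes' rule in odds form gives O(H|E) = O(H)·[P(E|H)/P(E|¬H)], hence O(H) = O(H|E)/LR.
Posterior odds = 0.536/(1−0.536) = 1.1552. LR = 0.76/0.37 = 2.0541.
Prior odds = 1.1552/2.0541 = 0.5624, so P(H) = 0.5624/(1+0.5624) ≈ 0.36.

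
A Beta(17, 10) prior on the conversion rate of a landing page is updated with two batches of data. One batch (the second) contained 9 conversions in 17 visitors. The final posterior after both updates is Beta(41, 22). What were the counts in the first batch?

Because Beta–binomial updating is additive in the counts, the combined data contributed (α_post−α_prior, β_post−β_prior) successes and failures.
Total across both batches: 41−17=24 conversions, 22−10=12 bounces.
Subtract the second batch: 24−9=15 conversions and 12−8=4 bounces.

15 conversions and 4 bounces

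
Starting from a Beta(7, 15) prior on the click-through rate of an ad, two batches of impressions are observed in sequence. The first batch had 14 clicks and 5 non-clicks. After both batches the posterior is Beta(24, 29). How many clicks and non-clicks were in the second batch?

Because Beta–binomial updating is additive in the counts, the combined data contributed (α_post−α_prior, β_post−β_prior) successes and failures.
Total across both batches: 24−7=17 clicks, 29−15=14 non-clicks.
Subtract the first batch: 17−14=3 clicks and 14−5=9 non-clicks.

3 clicks and 9 non-clicks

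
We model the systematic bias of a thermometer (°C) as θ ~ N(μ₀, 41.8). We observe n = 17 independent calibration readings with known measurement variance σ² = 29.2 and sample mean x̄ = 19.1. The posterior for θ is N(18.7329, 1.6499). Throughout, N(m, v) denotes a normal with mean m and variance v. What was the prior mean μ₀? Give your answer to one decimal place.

The posterior mean is a precision-weighted average: μ_n = (τ₀μ₀ + τ_data·x̄)/(τ₀+τ_data), with τ₀=1/σ₀² and τ_data=n/σ².
Here τ₀ = 1/41.8 = 0.023923 and τ_data = 17/29.2 = 0.582192, so τ_n = 0.606115.
Rearranging for μ₀: μ₀ = (μ_n·τ_n − τ_data·x̄)/τ₀ = (18.7329·0.606115 − 0.582192·19.1) / 0.023923 = 0.234424/0.023923 ≈ 9.8.

μ₀ = 9.8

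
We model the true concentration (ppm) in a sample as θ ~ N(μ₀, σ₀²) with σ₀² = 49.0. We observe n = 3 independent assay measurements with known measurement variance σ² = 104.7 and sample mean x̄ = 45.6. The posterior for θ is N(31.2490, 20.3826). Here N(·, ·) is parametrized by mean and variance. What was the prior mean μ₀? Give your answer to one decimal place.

With known observation variance, the Normal–Normal posterior has precision τ_n = τ₀ + n/σ² and mean μ_n = (τ₀μ₀ + (n/σ²)x̄)/τ_n.
Here τ₀ = 1/49.0 = 0.020408 and τ_data = 3/104.7 = 0.028653, so τ_n = 0.049061.
Rearranging for μ₀: μ₀ = (μ_n·τ_n − τ_data·x̄)/τ₀ = (31.2490·0.049061 − 0.028653·45.6) / 0.020408 = 0.226530/0.020408 ≈ 11.1.

μ₀ = 11.1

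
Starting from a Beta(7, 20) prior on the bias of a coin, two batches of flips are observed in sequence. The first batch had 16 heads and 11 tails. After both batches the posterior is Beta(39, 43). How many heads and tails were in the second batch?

Sequential conjugate updates are equivalent to a single update on the pooled data, so total successes = posterior α − prior α and total failures = posterior β − prior β.
Total across both batches: 39−7=32 heads, 43−20=23 tails.
Subtract the first batch: 32−16=16 heads and 23−11=12 tails.

16 heads and 12 tails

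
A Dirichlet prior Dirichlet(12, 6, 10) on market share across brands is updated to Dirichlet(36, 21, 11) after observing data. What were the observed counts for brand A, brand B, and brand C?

For a Dirichlet(α) prior with multinomial counts c, the posterior is Dirichlet(α + c) componentwise.
Counts are posterior − prior componentwise: 36−12=24, 21−6=15, 11−10=1.

counts (24, 15, 1)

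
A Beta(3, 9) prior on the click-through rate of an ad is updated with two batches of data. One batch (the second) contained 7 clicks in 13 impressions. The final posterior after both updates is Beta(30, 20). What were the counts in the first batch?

Because Beta–binomial updating is additive in the counts, the combined data contributed (α_post−α_prior, β_post−β_prior) successes and failures.
Total across both batches: 30−3=27 clicks, 20−9=11 non-clicks.
Subtract the second batch: 27−7=20 clicks and 11−6=5 non-clicks.

20 clicks and 5 non-clicks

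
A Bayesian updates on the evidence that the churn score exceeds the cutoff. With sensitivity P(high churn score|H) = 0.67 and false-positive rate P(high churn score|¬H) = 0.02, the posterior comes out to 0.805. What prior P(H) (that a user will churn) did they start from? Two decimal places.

Bayes' rule in odds form gives O(H|E) = O(H)·[P(E|H)/P(E|¬H)], hence O(H) = O(H|E)/LR.
Posterior odds = 0.805/(1−0.805) = 4.1282. LR = 0.67/0.02 = 33.5000.
Prior odds = 4.1282/33.5000 = 0.1232, so P(H) = 0.1232/(1+0.1232) ≈ 0.11.

P(H) = 0.11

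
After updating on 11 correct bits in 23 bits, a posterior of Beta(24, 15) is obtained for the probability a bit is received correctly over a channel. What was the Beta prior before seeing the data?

A Beta(a, b) prior with s successes and f failures in binomial data gives a Beta(a+s, b+f) posterior.
So a = 24 − 11 = 13 and b = 15 − 12 = 3.

Beta(13, 3)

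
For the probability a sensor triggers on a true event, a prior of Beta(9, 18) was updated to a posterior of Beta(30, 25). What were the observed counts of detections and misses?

Under Beta–binomial conjugacy the posterior parameters are (α+s, β+f).
Match parameters: s=30−9=21, f=25−18=7.

21 detections and 7 misses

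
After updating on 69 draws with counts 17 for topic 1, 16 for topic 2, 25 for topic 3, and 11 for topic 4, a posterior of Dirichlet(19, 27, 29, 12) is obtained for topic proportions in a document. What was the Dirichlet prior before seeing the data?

Dirichlet(2, 11, 4, 1)

For a Dirichlet(α) prior with multinomial counts c, the posterior is Dirichlet(α + c) componentwise.
Subtract each count from the matching posterior parameter: 19−17=2, 27−16=11, 29−25=4, 12−11=1.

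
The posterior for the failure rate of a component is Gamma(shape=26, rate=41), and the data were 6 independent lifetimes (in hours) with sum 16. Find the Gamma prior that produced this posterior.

For an exponential likelihood with a Gamma(α, β) prior on the rate, n observations with total T give posterior Gamma(α+n, β+T).
So α = 26 − 6 = 20 and β = 41 − 16 = 25.

Gamma(shape=20, rate=25)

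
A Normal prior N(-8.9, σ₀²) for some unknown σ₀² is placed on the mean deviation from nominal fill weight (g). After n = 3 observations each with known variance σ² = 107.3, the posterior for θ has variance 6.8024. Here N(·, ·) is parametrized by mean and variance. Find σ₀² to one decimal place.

σ₀² = 8.4

Posterior precision equals prior precision plus data precision: 1/σ_n² = 1/σ₀² + n/σ².
So 1/σ₀² = 1/6.8024 − 3/107.3 = 0.147007 − 0.027959 = 0.119048.
Hence σ₀² = 1/0.119048 ≈ 8.4.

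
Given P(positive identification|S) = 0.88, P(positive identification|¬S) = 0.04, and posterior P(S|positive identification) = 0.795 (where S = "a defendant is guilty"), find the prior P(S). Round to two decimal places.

Bayes' rule in odds form gives O(S|E) = O(S)·[P(E|S)/P(E|¬S)], hence O(S) = O(S|E)/LR.
Posterior odds = 0.795/(1−0.795) = 3.8780. LR = 0.88/0.04 = 22.0000.
Prior odds = 3.8780/22.0000 = 0.1763, so P(S) = 0.1763/(1+0.1763) ≈ 0.15.

P(S) = 0.15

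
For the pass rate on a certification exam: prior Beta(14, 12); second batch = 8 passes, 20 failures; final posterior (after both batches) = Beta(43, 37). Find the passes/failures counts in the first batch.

Because Beta–binomial updating is additive in the counts, the combined data contributed (α_post−α_prior, β_post−β_prior) successes and failures.
Total across both batches: 43−14=29 passes, 37−12=25 failures.
Subtract the second batch: 29−8=21 passes and 25−20=5 failures.

21 passes and 5 failures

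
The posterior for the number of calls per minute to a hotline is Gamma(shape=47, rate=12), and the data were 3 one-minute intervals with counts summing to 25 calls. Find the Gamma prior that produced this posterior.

Gamma(shape=22, rate=9)

Gamma–Poisson conjugacy: posterior shape = α + Σxᵢ, posterior rate = β + n.
So α = 47 − 25 = 22 and β = 12 − 3 = 9.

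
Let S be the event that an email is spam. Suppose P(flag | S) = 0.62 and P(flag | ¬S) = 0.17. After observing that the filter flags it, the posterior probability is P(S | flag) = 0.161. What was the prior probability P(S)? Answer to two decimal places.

In odds form, posterior odds = prior odds × likelihood ratio, so prior odds = posterior odds ÷ LR.
Posterior odds = 0.161/(1−0.161) = 0.1919. LR = 0.62/0.17 = 3.6471.
Prior odds = 0.1919/3.6471 = 0.0526, so P(S) = 0.0526/(1+0.0526) ≈ 0.05.

P(S) = 0.05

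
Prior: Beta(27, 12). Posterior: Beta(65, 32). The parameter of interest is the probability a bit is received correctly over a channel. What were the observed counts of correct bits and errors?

38 correct bits and 20 errors

A Beta(a, b) prior with s successes and f failures in binomial data gives a Beta(a+s, b+f) posterior.
So s = 65 − 27 = 38 and f = 32 − 12 = 20.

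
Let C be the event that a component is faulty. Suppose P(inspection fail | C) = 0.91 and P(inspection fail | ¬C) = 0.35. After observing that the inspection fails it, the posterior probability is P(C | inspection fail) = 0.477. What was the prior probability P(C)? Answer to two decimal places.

P(C) = 0.26

In odds form, posterior odds = prior odds × likelihood ratio, so prior odds = posterior odds ÷ LR.
Posterior odds = 0.477/(1−0.477) = 0.9120. LR = 0.91/0.35 = 2.6000.
Prior odds = 0.9120/2.6000 = 0.3508, so P(C) = 0.3508/(1+0.3508) ≈ 0.26.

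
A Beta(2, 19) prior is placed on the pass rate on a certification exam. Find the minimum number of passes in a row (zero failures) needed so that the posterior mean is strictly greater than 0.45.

k = 14

After k passes and 0 failures the posterior is Beta(2+k, 19), with mean (2+k)/(2+19+k).
Set (2+k)/(21+k) > 0.45 and solve: k > (0.45·21 − 2)/(1 − 0.45) = 13.545.
The smallest integer exceeding 13.545 is 14.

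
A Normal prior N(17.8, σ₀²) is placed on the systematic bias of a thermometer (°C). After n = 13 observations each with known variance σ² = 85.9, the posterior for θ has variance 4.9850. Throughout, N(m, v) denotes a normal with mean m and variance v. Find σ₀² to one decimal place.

σ₀² = 20.3

For the Normal–Normal model with known σ², precisions add: τ_n = τ₀ + n/σ².
So 1/σ₀² = 1/4.9850 − 13/85.9 = 0.200602 − 0.151339 = 0.049263.
Hence σ₀² = 1/0.049263 ≈ 20.3.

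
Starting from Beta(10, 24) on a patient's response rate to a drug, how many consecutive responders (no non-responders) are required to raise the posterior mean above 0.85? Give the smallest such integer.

k = 127

After k responders and 0 non-responders the posterior is Beta(10+k, 24), with mean (10+k)/(10+24+k).
Set (10+k)/(34+k) > 0.85 and solve: k > (0.85·34 − 10)/(1 − 0.85) = 126.000.
The smallest integer exceeding 126.000 is 127, and checking k=127: (137)/(161) = 0.8509 > 0.85.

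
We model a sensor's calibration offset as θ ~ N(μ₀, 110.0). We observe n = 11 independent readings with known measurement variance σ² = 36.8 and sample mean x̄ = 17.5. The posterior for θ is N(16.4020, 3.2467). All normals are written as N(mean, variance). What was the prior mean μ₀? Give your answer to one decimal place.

With known observation variance, the Normal–Normal posterior has precision τ_n = τ₀ + n/σ² and mean μ_n = (τ₀μ₀ + (n/σ²)x̄)/τ_n.
Here τ₀ = 1/110.0 = 0.009091 and τ_data = 11/36.8 = 0.298913, so τ_n = 0.308004.
Rearranging for μ₀: μ₀ = (μ_n·τ_n − τ_data·x̄)/τ₀ = (16.4020·0.308004 − 0.298913·17.5) / 0.009091 = -0.179096/0.009091 ≈ -19.7.

μ₀ = -19.7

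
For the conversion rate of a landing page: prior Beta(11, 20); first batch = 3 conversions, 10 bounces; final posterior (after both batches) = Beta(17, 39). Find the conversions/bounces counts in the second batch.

Sequential conjugate updates are equivalent to a single update on the pooled data, so total successes = posterior α − prior α and total failures = posterior β − prior β.
Total across both batches: 17−11=6 conversions, 39−20=19 bounces.
Subtract the first batch: 6−3=3 conversions and 19−10=9 bounces.

3 conversions and 9 bounces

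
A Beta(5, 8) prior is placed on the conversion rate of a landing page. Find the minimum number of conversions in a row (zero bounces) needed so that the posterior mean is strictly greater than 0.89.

k = 60

After k conversions and 0 bounces the posterior is Beta(5+k, 8), with mean (5+k)/(5+8+k).
Set (5+k)/(13+k) > 0.89 and solve: k > (0.89·13 − 5)/(1 − 0.89) = 59.727.
The smallest integer exceeding 59.727 is 60.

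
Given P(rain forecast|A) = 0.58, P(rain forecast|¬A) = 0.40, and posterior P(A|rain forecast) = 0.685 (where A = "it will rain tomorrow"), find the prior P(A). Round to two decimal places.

P(A) = 0.60

In odds form, posterior odds = prior odds × likelihood ratio, so prior odds = posterior odds ÷ LR.
Posterior odds = 0.685/(1−0.685) = 2.1746. LR = 0.58/0.40 = 1.4500.
Prior odds = 2.1746/1.4500 = 1.4997, so P(A) = 1.4997/(1+1.4997) ≈ 0.60.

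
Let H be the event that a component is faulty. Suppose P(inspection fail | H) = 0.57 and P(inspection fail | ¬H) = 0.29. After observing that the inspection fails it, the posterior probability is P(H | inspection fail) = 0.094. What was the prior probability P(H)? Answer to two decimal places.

P(H) = 0.05

Bayes' rule in odds form gives O(H|E) = O(H)·[P(E|H)/P(E|¬H)], hence O(H) = O(H|E)/LR.
Posterior odds = 0.094/(1−0.094) = 0.1038. LR = 0.57/0.29 = 1.9655.
Prior odds = 0.1038/1.9655 = 0.0528, so P(H) = 0.0528/(1+0.0528) ≈ 0.05.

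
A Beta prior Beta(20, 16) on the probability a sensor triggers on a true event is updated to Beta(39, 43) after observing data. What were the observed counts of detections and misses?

Under Beta–binomial conjugacy the posterior parameters are (α+s, β+f).
Match parameters: s=39−20=19, f=43−16=27.

19 detections and 27 misses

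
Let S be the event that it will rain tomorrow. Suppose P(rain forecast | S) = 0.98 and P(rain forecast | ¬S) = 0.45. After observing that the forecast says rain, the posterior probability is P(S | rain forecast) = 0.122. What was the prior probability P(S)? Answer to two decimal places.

P(S) = 0.06

Bayes' rule in odds form gives O(S|E) = O(S)·[P(E|S)/P(E|¬S)], hence O(S) = O(S|E)/LR.
Posterior odds = 0.122/(1−0.122) = 0.1390. LR = 0.98/0.45 = 2.1778.
Prior odds = 0.1390/2.1778 = 0.0638, so P(S) = 0.0638/(1+0.0638) ≈ 0.06.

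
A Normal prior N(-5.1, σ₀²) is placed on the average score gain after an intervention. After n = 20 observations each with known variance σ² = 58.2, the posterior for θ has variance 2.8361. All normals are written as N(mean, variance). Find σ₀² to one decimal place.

σ₀² = 111.7

For the Normal–Normal model with known σ², precisions add: τ_n = τ₀ + n/σ².
So 1/σ₀² = 1/2.8361 − 20/58.2 = 0.352597 − 0.343643 = 0.008954.
Hence σ₀² = 1/0.008954 ≈ 111.7.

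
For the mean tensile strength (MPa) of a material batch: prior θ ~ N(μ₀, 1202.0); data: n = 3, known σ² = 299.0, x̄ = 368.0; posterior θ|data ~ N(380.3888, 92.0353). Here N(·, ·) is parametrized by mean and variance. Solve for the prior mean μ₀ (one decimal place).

μ₀ = 529.8

With known observation variance, the Normal–Normal posterior has precision τ_n = τ₀ + n/σ² and mean μ_n = (τ₀μ₀ + (n/σ²)x̄)/τ_n.
Here τ₀ = 1/1202.0 = 0.000832 and τ_data = 3/299.0 = 0.010033, so τ_n = 0.010865.
Rearranging for μ₀: μ₀ = (μ_n·τ_n − τ_data·x̄)/τ₀ = (380.3888·0.010865 − 0.010033·368.0) / 0.000832 = 0.440780/0.000832 ≈ 529.8.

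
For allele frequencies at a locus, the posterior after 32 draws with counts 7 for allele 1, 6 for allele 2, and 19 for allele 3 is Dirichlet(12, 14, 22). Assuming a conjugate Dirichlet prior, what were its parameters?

For a Dirichlet(α) prior with multinomial counts c, the posterior is Dirichlet(α + c) componentwise.
Subtract each count from the matching posterior parameter: 12−7=5, 14−6=8, 22−19=3.

Dirichlet(5, 8, 3)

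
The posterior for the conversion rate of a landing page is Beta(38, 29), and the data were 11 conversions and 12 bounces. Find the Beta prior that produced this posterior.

Beta(27, 17)

Under Beta–binomial conjugacy the posterior parameters are (α+s, β+f).
So α = 38 − 11 = 27 and β = 29 − 12 = 17.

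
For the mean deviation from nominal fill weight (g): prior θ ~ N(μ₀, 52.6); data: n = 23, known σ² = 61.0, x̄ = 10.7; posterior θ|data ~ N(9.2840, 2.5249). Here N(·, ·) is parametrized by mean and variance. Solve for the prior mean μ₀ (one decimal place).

With known observation variance, the Normal–Normal posterior has precision τ_n = τ₀ + n/σ² and mean μ_n = (τ₀μ₀ + (n/σ²)x̄)/τ_n.
Here τ₀ = 1/52.6 = 0.019011 and τ_data = 23/61.0 = 0.377049, so τ_n = 0.396060.
Rearranging for μ₀: μ₀ = (μ_n·τ_n − τ_data·x̄)/τ₀ = (9.2840·0.396060 − 0.377049·10.7) / 0.019011 = -0.357403/0.019011 ≈ -18.8.

μ₀ = -18.8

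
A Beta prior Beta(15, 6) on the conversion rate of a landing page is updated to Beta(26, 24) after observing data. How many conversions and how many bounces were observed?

11 conversions and 18 bounces

Beta is conjugate to the binomial likelihood: posterior = Beta(a+s, b+f).
Match parameters: s=26−15=11, f=24−6=18.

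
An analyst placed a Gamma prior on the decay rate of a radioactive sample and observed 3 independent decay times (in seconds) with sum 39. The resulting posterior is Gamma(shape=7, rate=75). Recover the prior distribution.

Gamma(shape=4, rate=36)

For an exponential likelihood with a Gamma(α, β) prior on the rate, n observations with total T give posterior Gamma(α+n, β+T).
So α = 7 − 3 = 4 and β = 75 − 39 = 36.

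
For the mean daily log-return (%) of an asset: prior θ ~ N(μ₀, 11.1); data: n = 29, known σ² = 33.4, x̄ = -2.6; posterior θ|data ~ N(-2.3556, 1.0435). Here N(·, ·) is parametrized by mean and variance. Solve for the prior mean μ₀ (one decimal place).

With known observation variance, the Normal–Normal posterior has precision τ_n = τ₀ + n/σ² and mean μ_n = (τ₀μ₀ + (n/σ²)x̄)/τ_n.
Here τ₀ = 1/11.1 = 0.090090 and τ_data = 29/33.4 = 0.868263, so τ_n = 0.958353.
Rearranging for μ₀: μ₀ = (μ_n·τ_n − τ_data·x̄)/τ₀ = (-2.3556·0.958353 − 0.868263·-2.6) / 0.090090 = -0.000013/0.090090 ≈ 0.0.

μ₀ = 0.0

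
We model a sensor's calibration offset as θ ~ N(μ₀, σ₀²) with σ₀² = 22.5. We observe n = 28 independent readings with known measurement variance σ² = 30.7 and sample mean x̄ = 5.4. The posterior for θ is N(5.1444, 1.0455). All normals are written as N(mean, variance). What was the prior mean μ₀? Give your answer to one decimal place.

The posterior mean is a precision-weighted average: μ_n = (τ₀μ₀ + τ_data·x̄)/(τ₀+τ_data), with τ₀=1/σ₀² and τ_data=n/σ².
Here τ₀ = 1/22.5 = 0.044444 and τ_data = 28/30.7 = 0.912052, so τ_n = 0.956496.
Rearranging for μ₀: μ₀ = (μ_n·τ_n − τ_data·x̄)/τ₀ = (5.1444·0.956496 − 0.912052·5.4) / 0.044444 = -0.004483/0.044444 ≈ -0.1.

μ₀ = -0.1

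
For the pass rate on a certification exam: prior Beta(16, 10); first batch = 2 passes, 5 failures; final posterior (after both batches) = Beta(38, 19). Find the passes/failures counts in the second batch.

Sequential conjugate updates are equivalent to a single update on the pooled data, so total successes = posterior α − prior α and total failures = posterior β − prior β.
Total across both batches: 38−16=22 passes, 19−10=9 failures.
Subtract the first batch: 22−2=20 passes and 9−5=4 failures.

20 passes and 4 failures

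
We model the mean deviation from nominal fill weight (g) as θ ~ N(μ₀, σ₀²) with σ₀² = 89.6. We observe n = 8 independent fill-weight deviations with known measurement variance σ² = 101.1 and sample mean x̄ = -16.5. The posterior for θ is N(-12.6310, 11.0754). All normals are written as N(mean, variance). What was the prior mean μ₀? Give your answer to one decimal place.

μ₀ = 14.8

The posterior mean is a precision-weighted average: μ_n = (τ₀μ₀ + τ_data·x̄)/(τ₀+τ_data), with τ₀=1/σ₀² and τ_data=n/σ².
Here τ₀ = 1/89.6 = 0.011161 and τ_data = 8/101.1 = 0.079130, so τ_n = 0.090291.
Rearranging for μ₀: μ₀ = (μ_n·τ_n − τ_data·x̄)/τ₀ = (-12.6310·0.090291 − 0.079130·-16.5) / 0.011161 = 0.165179/0.011161 ≈ 14.8.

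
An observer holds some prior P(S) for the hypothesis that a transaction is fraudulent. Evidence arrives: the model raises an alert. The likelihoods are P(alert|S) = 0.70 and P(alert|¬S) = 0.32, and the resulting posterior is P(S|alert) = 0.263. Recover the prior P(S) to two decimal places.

In odds form, posterior odds = prior odds × likelihood ratio, so prior odds = posterior odds ÷ LR.
Posterior odds = 0.263/(1−0.263) = 0.3569. LR = 0.70/0.32 = 2.1875.
Prior odds = 0.3569/2.1875 = 0.1632, so P(S) = 0.1632/(1+0.1632) ≈ 0.14.

P(S) = 0.14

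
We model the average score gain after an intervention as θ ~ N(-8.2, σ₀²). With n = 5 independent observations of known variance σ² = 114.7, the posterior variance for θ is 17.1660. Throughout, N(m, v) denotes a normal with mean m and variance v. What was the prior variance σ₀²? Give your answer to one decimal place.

Posterior precision equals prior precision plus data precision: 1/σ_n² = 1/σ₀² + n/σ².
So 1/σ₀² = 1/17.1660 − 5/114.7 = 0.058255 − 0.043592 = 0.014663.
Hence σ₀² = 1/0.014663 ≈ 68.2.

σ₀² = 68.2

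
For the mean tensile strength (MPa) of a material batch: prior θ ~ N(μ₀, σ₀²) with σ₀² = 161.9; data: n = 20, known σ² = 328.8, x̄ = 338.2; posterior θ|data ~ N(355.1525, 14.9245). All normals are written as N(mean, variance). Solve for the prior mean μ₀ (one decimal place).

With known observation variance, the Normal–Normal posterior has precision τ_n = τ₀ + n/σ² and mean μ_n = (τ₀μ₀ + (n/σ²)x̄)/τ_n.
Here τ₀ = 1/161.9 = 0.006177 and τ_data = 20/328.8 = 0.060827, so τ_n = 0.067004.
Rearranging for μ₀: μ₀ = (μ_n·τ_n − τ_data·x̄)/τ₀ = (355.1525·0.067004 − 0.060827·338.2) / 0.006177 = 3.224947/0.006177 ≈ 522.1.

μ₀ = 522.1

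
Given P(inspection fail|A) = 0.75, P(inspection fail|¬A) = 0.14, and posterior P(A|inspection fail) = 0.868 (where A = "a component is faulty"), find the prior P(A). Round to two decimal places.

In odds form, posterior odds = prior odds × likelihood ratio, so prior odds = posterior odds ÷ LR.
Posterior odds = 0.868/(1−0.868) = 6.5758. LR = 0.75/0.14 = 5.3571.
Prior odds = 6.5758/5.3571 = 1.2275, so P(A) = 1.2275/(1+1.2275) ≈ 0.55.

P(A) = 0.55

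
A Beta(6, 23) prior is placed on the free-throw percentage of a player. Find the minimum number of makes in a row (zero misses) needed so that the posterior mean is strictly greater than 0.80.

After k makes and 0 misses the posterior is Beta(6+k, 23), with mean (6+k)/(6+23+k).
Set (6+k)/(29+k) > 0.80 and solve: k > (0.80·29 − 6)/(1 − 0.80) = 86.000.
The smallest integer exceeding 86.000 is 87.

k = 87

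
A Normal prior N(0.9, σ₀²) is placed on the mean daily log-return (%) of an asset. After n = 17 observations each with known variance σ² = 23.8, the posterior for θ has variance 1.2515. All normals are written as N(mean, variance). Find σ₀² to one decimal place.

For the Normal–Normal model with known σ², precisions add: τ_n = τ₀ + n/σ².
So 1/σ₀² = 1/1.2515 − 17/23.8 = 0.799041 − 0.714286 = 0.084755.
Hence σ₀² = 1/0.084755 ≈ 11.8.

σ₀² = 11.8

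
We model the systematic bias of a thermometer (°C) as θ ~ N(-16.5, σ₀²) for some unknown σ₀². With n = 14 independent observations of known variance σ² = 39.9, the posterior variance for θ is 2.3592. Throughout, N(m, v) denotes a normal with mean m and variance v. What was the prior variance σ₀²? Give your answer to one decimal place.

For the Normal–Normal model with known σ², precisions add: τ_n = τ₀ + n/σ².
So 1/σ₀² = 1/2.3592 − 14/39.9 = 0.423872 − 0.350877 = 0.072995.
Hence σ₀² = 1/0.072995 ≈ 13.7.

σ₀² = 13.7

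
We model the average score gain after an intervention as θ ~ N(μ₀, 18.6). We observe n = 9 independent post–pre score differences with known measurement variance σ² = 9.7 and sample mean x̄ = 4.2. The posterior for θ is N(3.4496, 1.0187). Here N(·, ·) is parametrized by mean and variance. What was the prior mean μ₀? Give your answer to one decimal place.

With known observation variance, the Normal–Normal posterior has precision τ_n = τ₀ + n/σ² and mean μ_n = (τ₀μ₀ + (n/σ²)x̄)/τ_n.
Here τ₀ = 1/18.6 = 0.053763 and τ_data = 9/9.7 = 0.927835, so τ_n = 0.981598.
Rearranging for μ₀: μ₀ = (μ_n·τ_n − τ_data·x̄)/τ₀ = (3.4496·0.981598 − 0.927835·4.2) / 0.053763 = -0.510787/0.053763 ≈ -9.5.

μ₀ = -9.5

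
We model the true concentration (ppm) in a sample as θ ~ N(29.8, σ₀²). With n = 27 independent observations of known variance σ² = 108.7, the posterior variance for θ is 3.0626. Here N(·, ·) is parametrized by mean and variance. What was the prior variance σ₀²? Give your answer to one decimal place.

For the Normal–Normal model with known σ², precisions add: τ_n = τ₀ + n/σ².
So 1/σ₀² = 1/3.0626 − 27/108.7 = 0.326520 − 0.248390 = 0.078130.
Hence σ₀² = 1/0.078130 ≈ 12.8.

σ₀² = 12.8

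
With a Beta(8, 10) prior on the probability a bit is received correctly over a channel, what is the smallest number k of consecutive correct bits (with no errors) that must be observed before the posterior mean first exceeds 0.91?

k = 94

After k correct bits and 0 errors the posterior is Beta(8+k, 10), with mean (8+k)/(8+10+k).
Set (8+k)/(18+k) > 0.91 and solve: k > (0.91·18 − 8)/(1 − 0.91) = 93.111.
The smallest integer exceeding 93.111 is 94.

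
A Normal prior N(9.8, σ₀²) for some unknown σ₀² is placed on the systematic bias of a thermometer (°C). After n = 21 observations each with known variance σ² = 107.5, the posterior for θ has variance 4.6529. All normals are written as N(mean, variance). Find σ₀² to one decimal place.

Posterior precision equals prior precision plus data precision: 1/σ_n² = 1/σ₀² + n/σ².
So 1/σ₀² = 1/4.6529 − 21/107.5 = 0.214920 − 0.195349 = 0.019571.
Hence σ₀² = 1/0.019571 ≈ 51.1.

σ₀² = 51.1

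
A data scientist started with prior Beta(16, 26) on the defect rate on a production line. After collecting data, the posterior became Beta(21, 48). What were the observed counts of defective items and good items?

Beta is conjugate to the binomial likelihood: posterior = Beta(a+s, b+f).
Match parameters: s=21−16=5, f=48−26=22.

5 defective items and 22 good items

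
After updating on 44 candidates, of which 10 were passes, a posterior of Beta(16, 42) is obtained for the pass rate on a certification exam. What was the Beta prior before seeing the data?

Beta is conjugate to the binomial likelihood: posterior = Beta(a+s, b+f).
Subtract the data counts: 16−10=6, 42−34=8.

Beta(6, 8)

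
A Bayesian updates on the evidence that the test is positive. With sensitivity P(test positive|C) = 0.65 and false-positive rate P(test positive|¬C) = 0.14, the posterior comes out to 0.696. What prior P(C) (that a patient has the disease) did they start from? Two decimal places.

In odds form, posterior odds = prior odds × likelihood ratio, so prior odds = posterior odds ÷ LR.
Posterior odds = 0.696/(1−0.696) = 2.2895. LR = 0.65/0.14 = 4.6429.
Prior odds = 2.2895/4.6429 = 0.4931, so P(C) = 0.4931/(1+0.4931) ≈ 0.33.

P(C) = 0.33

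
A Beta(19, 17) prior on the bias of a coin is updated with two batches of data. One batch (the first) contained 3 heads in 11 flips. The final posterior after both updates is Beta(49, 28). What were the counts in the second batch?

Sequential conjugate updates are equivalent to a single update on the pooled data, so total successes = posterior α − prior α and total failures = posterior β − prior β.
Total across both batches: 49−19=30 heads, 28−17=11 tails.
Subtract the first batch: 30−3=27 heads and 11−8=3 tails.

27 heads and 3 tails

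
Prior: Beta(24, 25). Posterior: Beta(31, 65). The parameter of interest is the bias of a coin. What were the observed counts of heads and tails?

Beta is conjugate to the binomial likelihood: posterior = Beta(α+s, β+f).
Match parameters: s=31−24=7, f=65−25=40.

7 heads and 40 tails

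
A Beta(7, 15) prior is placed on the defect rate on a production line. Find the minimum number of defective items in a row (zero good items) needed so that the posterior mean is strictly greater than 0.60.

After k defective items and 0 good items the posterior is Beta(7+k, 15), with mean (7+k)/(7+15+k).
Set (7+k)/(22+k) > 0.60 and solve: k > (0.60·22 − 7)/(1 − 0.60) = 15.500.
The smallest integer exceeding 15.500 is 16, and checking k=16: (23)/(38) = 0.6053 > 0.60.

k = 16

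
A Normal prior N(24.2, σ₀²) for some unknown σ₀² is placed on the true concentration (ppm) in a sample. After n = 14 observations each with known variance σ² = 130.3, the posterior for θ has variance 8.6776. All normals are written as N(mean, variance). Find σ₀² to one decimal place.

Posterior precision equals prior precision plus data precision: 1/σ_n² = 1/σ₀² + n/σ².
So 1/σ₀² = 1/8.6776 − 14/130.3 = 0.115239 − 0.107444 = 0.007795.
Hence σ₀² = 1/0.007795 ≈ 128.3.

σ₀² = 128.3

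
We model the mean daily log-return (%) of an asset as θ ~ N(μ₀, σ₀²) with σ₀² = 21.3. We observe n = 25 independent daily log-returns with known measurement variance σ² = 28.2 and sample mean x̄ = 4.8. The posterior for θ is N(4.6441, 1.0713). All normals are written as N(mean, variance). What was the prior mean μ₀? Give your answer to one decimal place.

The posterior mean is a precision-weighted average: μ_n = (τ₀μ₀ + τ_data·x̄)/(τ₀+τ_data), with τ₀=1/σ₀² and τ_data=n/σ².
Here τ₀ = 1/21.3 = 0.046948 and τ_data = 25/28.2 = 0.886525, so τ_n = 0.933473.
Rearranging for μ₀: μ₀ = (μ_n·τ_n − τ_data·x̄)/τ₀ = (4.6441·0.933473 − 0.886525·4.8) / 0.046948 = 0.079822/0.046948 ≈ 1.7.

μ₀ = 1.7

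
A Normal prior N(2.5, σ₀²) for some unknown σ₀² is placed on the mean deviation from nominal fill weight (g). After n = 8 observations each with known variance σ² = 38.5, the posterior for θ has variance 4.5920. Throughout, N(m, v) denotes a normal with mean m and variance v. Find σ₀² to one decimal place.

For the Normal–Normal model with known σ², precisions add: τ_n = τ₀ + n/σ².
So 1/σ₀² = 1/4.5920 − 8/38.5 = 0.217770 − 0.207792 = 0.009978.
Hence σ₀² = 1/0.009978 ≈ 100.2.

σ₀² = 100.2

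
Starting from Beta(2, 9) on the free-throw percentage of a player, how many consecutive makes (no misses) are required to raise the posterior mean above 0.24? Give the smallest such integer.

k = 1

After k makes and 0 misses the posterior is Beta(2+k, 9), with mean (2+k)/(2+9+k).
Set (2+k)/(11+k) > 0.24 and solve: k > (0.24·11 − 2)/(1 − 0.24) = 0.842.
The smallest integer exceeding 0.842 is 1.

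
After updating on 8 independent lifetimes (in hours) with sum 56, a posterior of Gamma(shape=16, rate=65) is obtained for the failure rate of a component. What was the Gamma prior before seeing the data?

For an exponential likelihood with a Gamma(α, β) prior on the rate, n observations with total T give posterior Gamma(α+n, β+T).
So α = 16 − 8 = 8 and β = 65 − 56 = 9.

Gamma(shape=8, rate=9)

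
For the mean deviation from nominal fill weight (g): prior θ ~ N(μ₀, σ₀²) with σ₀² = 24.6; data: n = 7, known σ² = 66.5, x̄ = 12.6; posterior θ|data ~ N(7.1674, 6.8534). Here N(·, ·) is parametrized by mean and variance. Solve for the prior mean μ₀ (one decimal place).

With known observation variance, the Normal–Normal posterior has precision τ_n = τ₀ + n/σ² and mean μ_n = (τ₀μ₀ + (n/σ²)x̄)/τ_n.
Here τ₀ = 1/24.6 = 0.040650 and τ_data = 7/66.5 = 0.105263, so τ_n = 0.145913.
Rearranging for μ₀: μ₀ = (μ_n·τ_n − τ_data·x̄)/τ₀ = (7.1674·0.145913 − 0.105263·12.6) / 0.040650 = -0.280497/0.040650 ≈ -6.9.

μ₀ = -6.9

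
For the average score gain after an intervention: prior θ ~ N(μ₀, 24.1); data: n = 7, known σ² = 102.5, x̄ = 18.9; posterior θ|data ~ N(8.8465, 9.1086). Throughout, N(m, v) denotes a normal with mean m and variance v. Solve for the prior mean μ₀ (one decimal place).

μ₀ = -7.7

The posterior mean is a precision-weighted average: μ_n = (τ₀μ₀ + τ_data·x̄)/(τ₀+τ_data), with τ₀=1/σ₀² and τ_data=n/σ².
Here τ₀ = 1/24.1 = 0.041494 and τ_data = 7/102.5 = 0.068293, so τ_n = 0.109787.
Rearranging for μ₀: μ₀ = (μ_n·τ_n − τ_data·x̄)/τ₀ = (8.8465·0.109787 − 0.068293·18.9) / 0.041494 = -0.319507/0.041494 ≈ -7.7.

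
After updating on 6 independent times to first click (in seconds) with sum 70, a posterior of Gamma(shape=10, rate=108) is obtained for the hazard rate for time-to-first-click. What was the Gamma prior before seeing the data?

Gamma(shape=4, rate=38)

Gamma–exponential conjugacy: posterior shape = α + n, posterior rate = β + Σtᵢ.
So α = 10 − 6 = 4 and β = 108 − 70 = 38.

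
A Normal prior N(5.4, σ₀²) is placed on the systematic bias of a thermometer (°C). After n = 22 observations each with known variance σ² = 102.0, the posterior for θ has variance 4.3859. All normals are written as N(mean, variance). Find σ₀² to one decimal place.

σ₀² = 81.2

For the Normal–Normal model with known σ², precisions add: τ_n = τ₀ + n/σ².
So 1/σ₀² = 1/4.3859 − 22/102.0 = 0.228003 − 0.215686 = 0.012317.
Hence σ₀² = 1/0.012317 ≈ 81.2.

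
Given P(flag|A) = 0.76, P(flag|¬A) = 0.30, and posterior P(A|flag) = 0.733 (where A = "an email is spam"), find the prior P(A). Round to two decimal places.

In odds form, posterior odds = prior odds × likelihood ratio, so prior odds = posterior odds ÷ LR.
Posterior odds = 0.733/(1−0.733) = 2.7453. LR = 0.76/0.30 = 2.5333.
Prior odds = 2.7453/2.5333 = 1.0837, so P(A) = 1.0837/(1+1.0837) ≈ 0.52.

P(A) = 0.52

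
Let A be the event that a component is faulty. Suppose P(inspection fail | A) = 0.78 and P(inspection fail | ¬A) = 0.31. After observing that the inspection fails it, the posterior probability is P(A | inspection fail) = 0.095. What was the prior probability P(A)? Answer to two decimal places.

P(A) = 0.04

Bayes' rule in odds form gives O(A|E) = O(A)·[P(E|A)/P(E|¬A)], hence O(A) = O(A|E)/LR.
Posterior odds = 0.095/(1−0.095) = 0.1050. LR = 0.78/0.31 = 2.5161.
Prior odds = 0.1050/2.5161 = 0.0417, so P(A) = 0.0417/(1+0.0417) ≈ 0.04.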